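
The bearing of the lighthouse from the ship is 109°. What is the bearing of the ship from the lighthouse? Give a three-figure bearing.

Back-bearing = 109° + 180° = 289°.

289°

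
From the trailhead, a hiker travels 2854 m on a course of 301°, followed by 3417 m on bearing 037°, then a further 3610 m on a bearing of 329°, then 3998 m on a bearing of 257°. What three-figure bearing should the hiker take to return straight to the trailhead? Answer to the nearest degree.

Leg 1 (301°, 2854 m): east 2854 sin 301° = -2446.36, north 2854 cos 301° = 1469.92
Leg 2 (037°, 3417 m): east 3417 sin 37° = 2056.40, north 3417 cos 37° = 2728.94
Leg 3 (329°, 3610 m): east 3610 sin 329° = -1859.29, north 3610 cos 329° = 3094.37
Leg 4 (257°, 3998 m): east 3998 sin 257° = -3895.53, north 3998 cos 257° = -899.35
Net displacement: -6144.77 east, 6393.88 north. Direction back to start is (6144.77, -6393.88): bearing = atan2(6144.77, -6393.88) mod 360° = 136.14° ≈ 136°.

136°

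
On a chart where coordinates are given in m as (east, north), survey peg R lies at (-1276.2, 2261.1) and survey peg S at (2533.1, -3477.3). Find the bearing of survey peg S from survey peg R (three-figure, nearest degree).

146°

Δeast = 2533.1 − -1276.2 = 3809.30; Δnorth = -3477.3 − 2261.1 = -5738.40.
Bearing = atan2(Δeast, Δnorth) mod 360° = 146.42° ≈ 146°.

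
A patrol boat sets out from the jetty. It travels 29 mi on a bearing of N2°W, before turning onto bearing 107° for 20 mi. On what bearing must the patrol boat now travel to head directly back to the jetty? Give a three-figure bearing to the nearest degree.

218°

Leg 1 (N2°W, 29 mi): east 29 sin 358° = -1.01, north 29 cos 358° = 28.98
Leg 2 (107°, 20 mi): east 20 sin 107° = 19.13, north 20 cos 107° = -5.85
Net displacement: 18.11 east, 23.13 north. Direction back to start is (-18.11, -23.13): bearing = atan2(-18.11, -23.13) mod 360° = 218.06° ≈ 218°.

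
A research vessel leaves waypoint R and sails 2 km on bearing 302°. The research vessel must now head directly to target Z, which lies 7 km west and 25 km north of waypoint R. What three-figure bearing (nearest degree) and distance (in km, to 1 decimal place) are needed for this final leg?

Leg 1 (302°, 2 km): east 2 sin 302° = -1.70, north 2 cos 302° = 1.06
Current position: (-1.70, 1.06). Target: (-7, 25). Remaining: Δeast = -5.30, Δnorth = 23.94.
Bearing = atan2(-5.30, 23.94) mod 360° = 347.51°; distance = √((-5.30)² + (23.94)²) = 24.521 km.

348°, 24.5 km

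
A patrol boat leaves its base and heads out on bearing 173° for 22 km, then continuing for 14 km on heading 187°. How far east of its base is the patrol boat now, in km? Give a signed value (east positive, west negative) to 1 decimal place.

1.0 km

Leg 1 (173°, 22 km): east 22 sin 173° = 2.68, north 22 cos 173° = -21.84
Leg 2 (187°, 14 km): east 14 sin 187° = -1.71, north 14 cos 187° = -13.90
Net east component: 0.97 km.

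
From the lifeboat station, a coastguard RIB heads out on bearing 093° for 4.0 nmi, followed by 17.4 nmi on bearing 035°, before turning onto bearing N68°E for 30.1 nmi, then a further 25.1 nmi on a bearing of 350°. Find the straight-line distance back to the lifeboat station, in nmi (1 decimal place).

Leg 1 (093°, 4.0 nmi): east 4.0 sin 93° = 3.99, north 4.0 cos 93° = -0.21
Leg 2 (035°, 17.4 nmi): east 17.4 sin 35° = 9.98, north 17.4 cos 35° = 14.25
Leg 3 (N68°E, 30.1 nmi): east 30.1 sin 68° = 27.91, north 30.1 cos 68° = 11.28
Leg 4 (350°, 25.1 nmi): east 25.1 sin 350° = -4.36, north 25.1 cos 350° = 24.72
Net: 37.52 east, 50.04 north. Distance = √((37.52)² + (50.04)²) = 62.545 nmi.

62.5 nmi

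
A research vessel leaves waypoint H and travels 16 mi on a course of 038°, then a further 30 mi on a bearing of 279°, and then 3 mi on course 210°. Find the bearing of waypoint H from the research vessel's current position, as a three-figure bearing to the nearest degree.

Leg 1 (038°, 16 mi): east 16 sin 38° = 9.85, north 16 cos 38° = 12.61
Leg 2 (279°, 30 mi): east 30 sin 279° = -29.63, north 30 cos 279° = 4.69
Leg 3 (210°, 3 mi): east 3 sin 210° = -1.50, north 3 cos 210° = -2.60
Net displacement: -21.28 east, 14.70 north. Direction back to start is (21.28, -14.70): bearing = atan2(21.28, -14.70) mod 360° = 124.64° ≈ 125°.

125°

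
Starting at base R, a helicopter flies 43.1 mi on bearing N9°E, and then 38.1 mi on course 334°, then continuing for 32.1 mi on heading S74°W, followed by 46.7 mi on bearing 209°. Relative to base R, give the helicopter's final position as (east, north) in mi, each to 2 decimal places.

(-63.46, 27.12)

Leg 1 (N9°E, 43.1 mi): east 43.1 sin 9° = 6.74, north 43.1 cos 9° = 42.57
Leg 2 (334°, 38.1 mi): east 38.1 sin 334° = -16.70, north 38.1 cos 334° = 34.24
Leg 3 (S74°W, 32.1 mi): east 32.1 sin 254° = -30.86, north 32.1 cos 254° = -8.85
Leg 4 (209°, 46.7 mi): east 46.7 sin 209° = -22.64, north 46.7 cos 209° = -40.84
Summing: -63.46 mi east, 27.12 mi north → (-63.46, 27.12).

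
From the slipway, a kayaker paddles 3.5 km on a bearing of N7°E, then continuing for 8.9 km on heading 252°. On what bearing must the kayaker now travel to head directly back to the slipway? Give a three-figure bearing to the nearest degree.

095°

Leg 1 (N7°E, 3.5 km): east 3.5 sin 7° = 0.43, north 3.5 cos 7° = 3.47
Leg 2 (252°, 8.9 km): east 8.9 sin 252° = -8.46, north 8.9 cos 252° = -2.75
Net displacement: -8.04 east, 0.72 north. Direction back to start is (8.04, -0.72): bearing = atan2(8.04, -0.72) mod 360° = 95.14° ≈ 095°.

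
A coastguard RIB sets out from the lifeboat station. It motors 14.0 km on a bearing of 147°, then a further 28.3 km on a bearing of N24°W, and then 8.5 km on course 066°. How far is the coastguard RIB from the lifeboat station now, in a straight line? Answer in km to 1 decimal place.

Leg 1 (147°, 14.0 km): east 14.0 sin 147° = 7.62, north 14.0 cos 147° = -11.74
Leg 2 (N24°W, 28.3 km): east 28.3 sin 336° = -11.51, north 28.3 cos 336° = 25.85
Leg 3 (066°, 8.5 km): east 8.5 sin 66° = 7.77, north 8.5 cos 66° = 3.46
Net: 3.88 east, 17.57 north. Distance = √((3.88)² + (17.57)²) = 17.992 km.

18.0 km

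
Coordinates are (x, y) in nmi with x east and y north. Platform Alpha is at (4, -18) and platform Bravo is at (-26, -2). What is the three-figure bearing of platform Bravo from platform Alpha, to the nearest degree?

Δeast = -26 − 4 = -30.00; Δnorth = -2 − -18 = 16.00.
Bearing = atan2(Δeast, Δnorth) mod 360° = 298.07° ≈ 298°.

298°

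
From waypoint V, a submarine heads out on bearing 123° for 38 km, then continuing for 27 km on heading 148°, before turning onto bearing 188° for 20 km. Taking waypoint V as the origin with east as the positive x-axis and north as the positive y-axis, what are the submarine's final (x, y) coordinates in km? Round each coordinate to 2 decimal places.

(43.39, -63.40)

Leg 1 (123°, 38 km): east 38 sin 123° = 31.87, north 38 cos 123° = -20.70
Leg 2 (148°, 27 km): east 27 sin 148° = 14.31, north 27 cos 148° = -22.90
Leg 3 (188°, 20 km): east 20 sin 188° = -2.78, north 20 cos 188° = -19.81
Summing: 43.39 km east, -63.40 km north → (43.39, -63.40).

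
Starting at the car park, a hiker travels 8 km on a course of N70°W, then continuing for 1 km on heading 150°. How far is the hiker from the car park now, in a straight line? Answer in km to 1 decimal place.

Leg 1 (N70°W, 8 km): east 8 sin 290° = -7.52, north 8 cos 290° = 2.74
Leg 2 (150°, 1 km): east 1 sin 150° = 0.50, north 1 cos 150° = -0.87
Net: -7.02 east, 1.87 north. Distance = √((-7.02)² + (1.87)²) = 7.262 km.

7.3 km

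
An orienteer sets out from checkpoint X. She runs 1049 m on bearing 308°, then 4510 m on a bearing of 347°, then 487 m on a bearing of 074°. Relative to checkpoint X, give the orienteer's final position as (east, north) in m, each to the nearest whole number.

Leg 1 (308°, 1049 m): east 1049 sin 308° = -826.62, north 1049 cos 308° = 645.83
Leg 2 (347°, 4510 m): east 4510 sin 347° = -1014.53, north 4510 cos 347° = 4394.41
Leg 3 (074°, 487 m): east 487 sin 74° = 468.13, north 487 cos 74° = 134.24
Summing: -1373.02 m east, 5174.47 m north → (-1373, 5174).

(-1373, 5174)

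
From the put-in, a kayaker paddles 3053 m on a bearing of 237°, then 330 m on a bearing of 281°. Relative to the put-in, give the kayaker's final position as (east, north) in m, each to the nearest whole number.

Leg 1 (237°, 3053 m): east 3053 sin 237° = -2560.46, north 3053 cos 237° = -1662.78
Leg 2 (281°, 330 m): east 330 sin 281° = -323.94, north 330 cos 281° = 62.97
Summing: -2884.40 m east, -1599.82 m north → (-2884, -1600).

(-2884, -1600)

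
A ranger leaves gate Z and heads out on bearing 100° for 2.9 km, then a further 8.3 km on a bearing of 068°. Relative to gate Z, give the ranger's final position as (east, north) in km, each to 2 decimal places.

Leg 1 (100°, 2.9 km): east 2.9 sin 100° = 2.86, north 2.9 cos 100° = -0.50
Leg 2 (068°, 8.3 km): east 8.3 sin 68° = 7.70, north 8.3 cos 68° = 3.11
Summing: 10.55 km east, 2.61 km north → (10.55, 2.61).

(10.55, 2.61)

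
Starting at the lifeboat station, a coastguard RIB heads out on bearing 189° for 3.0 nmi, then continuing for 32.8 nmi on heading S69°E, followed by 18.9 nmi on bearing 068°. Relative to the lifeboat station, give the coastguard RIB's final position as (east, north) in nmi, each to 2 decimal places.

(47.68, -7.64)

Leg 1 (189°, 3.0 nmi): east 3.0 sin 189° = -0.47, north 3.0 cos 189° = -2.96
Leg 2 (S69°E, 32.8 nmi): east 32.8 sin 111° = 30.62, north 32.8 cos 111° = -11.75
Leg 3 (068°, 18.9 nmi): east 18.9 sin 68° = 17.52, north 18.9 cos 68° = 7.08
Summing: 47.68 nmi east, -7.64 nmi north → (47.68, -7.64).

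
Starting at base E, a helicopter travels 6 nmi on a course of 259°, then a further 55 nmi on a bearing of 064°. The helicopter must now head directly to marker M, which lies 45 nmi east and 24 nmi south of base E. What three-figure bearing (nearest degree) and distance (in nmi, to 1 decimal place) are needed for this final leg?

178°, 47.0 nmi

Leg 1 (259°, 6 nmi): east 6 sin 259° = -5.89, north 6 cos 259° = -1.14
Leg 2 (064°, 55 nmi): east 55 sin 64° = 49.43, north 55 cos 64° = 24.11
Current position: (43.54, 22.97). Target: (45, -24). Remaining: Δeast = 1.46, Δnorth = -46.97.
Bearing = atan2(1.46, -46.97) mod 360° = 178.22°; distance = √((1.46)² + (-46.97)²) = 46.988 nmi.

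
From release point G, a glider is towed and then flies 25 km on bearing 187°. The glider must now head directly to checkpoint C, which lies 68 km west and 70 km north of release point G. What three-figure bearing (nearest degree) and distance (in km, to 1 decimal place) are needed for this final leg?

Leg 1 (187°, 25 km): east 25 sin 187° = -3.05, north 25 cos 187° = -24.81
Current position: (-3.05, -24.81). Target: (-68, 70). Remaining: Δeast = -64.95, Δnorth = 94.81.
Bearing = atan2(-64.95, 94.81) mod 360° = 325.59°; distance = √((-64.95)² + (94.81)²) = 114.928 km.

326°, 114.9 km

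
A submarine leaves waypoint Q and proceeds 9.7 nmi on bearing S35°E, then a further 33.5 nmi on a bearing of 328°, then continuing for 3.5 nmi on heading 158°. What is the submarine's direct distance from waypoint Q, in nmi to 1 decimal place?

Leg 1 (S35°E, 9.7 nmi): east 9.7 sin 145° = 5.56, north 9.7 cos 145° = -7.95
Leg 2 (328°, 33.5 nmi): east 33.5 sin 328° = -17.75, north 33.5 cos 328° = 28.41
Leg 3 (158°, 3.5 nmi): east 3.5 sin 158° = 1.31, north 3.5 cos 158° = -3.25
Net: -10.88 east, 17.22 north. Distance = √((-10.88)² + (17.22)²) = 20.367 nmi.

20.4 nmi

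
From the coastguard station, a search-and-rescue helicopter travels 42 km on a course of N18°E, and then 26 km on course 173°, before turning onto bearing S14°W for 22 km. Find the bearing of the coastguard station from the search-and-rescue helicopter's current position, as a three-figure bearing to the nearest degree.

Leg 1 (N18°E, 42 km): east 42 sin 18° = 12.98, north 42 cos 18° = 39.94
Leg 2 (173°, 26 km): east 26 sin 173° = 3.17, north 26 cos 173° = -25.81
Leg 3 (S14°W, 22 km): east 22 sin 194° = -5.32, north 22 cos 194° = -21.35
Net displacement: 10.83 east, -7.21 north. Direction back to start is (-10.83, 7.21): bearing = atan2(-10.83, 7.21) mod 360° = 303.66° ≈ 304°.

304°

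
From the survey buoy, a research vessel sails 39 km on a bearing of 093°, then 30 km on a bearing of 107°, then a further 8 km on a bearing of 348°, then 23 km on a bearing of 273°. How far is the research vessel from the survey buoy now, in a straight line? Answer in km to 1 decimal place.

43.0 km

Leg 1 (093°, 39 km): east 39 sin 93° = 38.95, north 39 cos 93° = -2.04
Leg 2 (107°, 30 km): east 30 sin 107° = 28.69, north 30 cos 107° = -8.77
Leg 3 (348°, 8 km): east 8 sin 348° = -1.66, north 8 cos 348° = 7.83
Leg 4 (273°, 23 km): east 23 sin 273° = -22.97, north 23 cos 273° = 1.20
Net: 43.00 east, -1.78 north. Distance = √((43.00)² + (-1.78)²) = 43.041 km.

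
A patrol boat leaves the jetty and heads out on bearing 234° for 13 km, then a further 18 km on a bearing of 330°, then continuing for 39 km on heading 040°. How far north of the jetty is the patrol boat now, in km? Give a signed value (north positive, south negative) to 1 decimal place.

37.8 km

Leg 1 (234°, 13 km): east 13 sin 234° = -10.52, north 13 cos 234° = -7.64
Leg 2 (330°, 18 km): east 18 sin 330° = -9.00, north 18 cos 330° = 15.59
Leg 3 (040°, 39 km): east 39 sin 40° = 25.07, north 39 cos 40° = 29.88
Net north component: 37.82 km.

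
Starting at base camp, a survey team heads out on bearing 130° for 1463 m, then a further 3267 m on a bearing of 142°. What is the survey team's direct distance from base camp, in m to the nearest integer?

4708 m

Leg 1 (130°, 1463 m): east 1463 sin 130° = 1120.72, north 1463 cos 130° = -940.40
Leg 2 (142°, 3267 m): east 3267 sin 142° = 2011.37, north 3267 cos 142° = -2574.43
Net: 3132.09 east, -3514.83 north. Distance = √((3132.09)² + (-3514.83)²) = 4707.867 m.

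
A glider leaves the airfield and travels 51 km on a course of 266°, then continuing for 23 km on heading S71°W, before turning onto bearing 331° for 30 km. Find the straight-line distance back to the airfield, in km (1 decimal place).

88.5 km

Leg 1 (266°, 51 km): east 51 sin 266° = -50.88, north 51 cos 266° = -3.56
Leg 2 (S71°W, 23 km): east 23 sin 251° = -21.75, north 23 cos 251° = -7.49
Leg 3 (331°, 30 km): east 30 sin 331° = -14.54, north 30 cos 331° = 26.24
Net: -87.17 east, 15.19 north. Distance = √((-87.17)² + (15.19)²) = 88.481 km.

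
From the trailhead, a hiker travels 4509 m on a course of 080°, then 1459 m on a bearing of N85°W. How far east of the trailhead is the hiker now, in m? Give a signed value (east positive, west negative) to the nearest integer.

2987 m

Leg 1 (080°, 4509 m): east 4509 sin 80° = 4440.50, north 4509 cos 80° = 782.98
Leg 2 (N85°W, 1459 m): east 1459 sin 275° = -1453.45, north 1459 cos 275° = 127.16
Net east component: 2987.05 m.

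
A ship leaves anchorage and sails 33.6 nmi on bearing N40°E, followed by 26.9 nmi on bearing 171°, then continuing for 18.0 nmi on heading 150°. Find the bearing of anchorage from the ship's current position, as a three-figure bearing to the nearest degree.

295°

Leg 1 (N40°E, 33.6 nmi): east 33.6 sin 40° = 21.60, north 33.6 cos 40° = 25.74
Leg 2 (171°, 26.9 nmi): east 26.9 sin 171° = 4.21, north 26.9 cos 171° = -26.57
Leg 3 (150°, 18.0 nmi): east 18.0 sin 150° = 9.00, north 18.0 cos 150° = -15.59
Net displacement: 34.81 east, -16.42 north. Direction back to start is (-34.81, 16.42): bearing = atan2(-34.81, 16.42) mod 360° = 295.25° ≈ 295°.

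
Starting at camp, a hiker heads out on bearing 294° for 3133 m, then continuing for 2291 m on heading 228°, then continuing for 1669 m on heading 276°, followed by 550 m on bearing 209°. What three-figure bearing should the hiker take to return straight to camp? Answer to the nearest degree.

Leg 1 (294°, 3133 m): east 3133 sin 294° = -2862.14, north 3133 cos 294° = 1274.31
Leg 2 (228°, 2291 m): east 2291 sin 228° = -1702.54, north 2291 cos 228° = -1532.98
Leg 3 (276°, 1669 m): east 1669 sin 276° = -1659.86, north 1669 cos 276° = 174.46
Leg 4 (209°, 550 m): east 550 sin 209° = -266.65, north 550 cos 209° = -481.04
Net displacement: -6491.19 east, -565.26 north. Direction back to start is (6491.19, 565.26): bearing = atan2(6491.19, 565.26) mod 360° = 85.02° ≈ 085°.

085°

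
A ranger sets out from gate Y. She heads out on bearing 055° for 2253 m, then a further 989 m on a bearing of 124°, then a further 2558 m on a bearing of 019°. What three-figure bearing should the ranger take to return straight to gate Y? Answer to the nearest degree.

228°

Leg 1 (055°, 2253 m): east 2253 sin 55° = 1845.55, north 2253 cos 55° = 1292.27
Leg 2 (124°, 989 m): east 989 sin 124° = 819.92, north 989 cos 124° = -553.04
Leg 3 (019°, 2558 m): east 2558 sin 19° = 832.80, north 2558 cos 19° = 2418.64
Net displacement: 3498.27 east, 3157.86 north. Direction back to start is (-3498.27, -3157.86): bearing = atan2(-3498.27, -3157.86) mod 360° = 227.93° ≈ 228°.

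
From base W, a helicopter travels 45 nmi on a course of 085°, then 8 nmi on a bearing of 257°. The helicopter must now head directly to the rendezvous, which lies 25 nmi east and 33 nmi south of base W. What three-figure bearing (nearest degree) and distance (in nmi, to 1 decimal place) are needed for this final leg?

Leg 1 (085°, 45 nmi): east 45 sin 85° = 44.83, north 45 cos 85° = 3.92
Leg 2 (257°, 8 nmi): east 8 sin 257° = -7.79, north 8 cos 257° = -1.80
Current position: (37.03, 2.12). Target: (25, -33). Remaining: Δeast = -12.03, Δnorth = -35.12.
Bearing = atan2(-12.03, -35.12) mod 360° = 198.91°; distance = √((-12.03)² + (-35.12)²) = 37.127 nmi.

199°, 37.1 nmi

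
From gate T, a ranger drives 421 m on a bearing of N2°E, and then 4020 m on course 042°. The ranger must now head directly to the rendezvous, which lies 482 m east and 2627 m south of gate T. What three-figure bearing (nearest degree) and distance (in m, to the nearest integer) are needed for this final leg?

Leg 1 (N2°E, 421 m): east 421 sin 2° = 14.69, north 421 cos 2° = 420.74
Leg 2 (042°, 4020 m): east 4020 sin 42° = 2689.91, north 4020 cos 42° = 2987.44
Current position: (2704.60, 3408.19). Target: (482, -2627). Remaining: Δeast = -2222.60, Δnorth = -6035.19.
Bearing = atan2(-2222.60, -6035.19) mod 360° = 200.22°; distance = √((-2222.60)² + (-6035.19)²) = 6431.439 m.

200°, 6431 m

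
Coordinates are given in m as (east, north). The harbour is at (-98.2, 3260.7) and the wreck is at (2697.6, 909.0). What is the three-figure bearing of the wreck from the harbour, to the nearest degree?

130°

Δeast = 2697.6 − -98.2 = 2795.80; Δnorth = 909.0 − 3260.7 = -2351.70.
Bearing = atan2(Δeast, Δnorth) mod 360° = 130.07° ≈ 130°.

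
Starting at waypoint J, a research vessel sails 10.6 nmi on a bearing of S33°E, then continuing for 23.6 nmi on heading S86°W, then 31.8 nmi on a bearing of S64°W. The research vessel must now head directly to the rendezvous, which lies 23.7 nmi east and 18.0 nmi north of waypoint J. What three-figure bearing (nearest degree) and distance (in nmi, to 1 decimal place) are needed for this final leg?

Leg 1 (S33°E, 10.6 nmi): east 10.6 sin 147° = 5.77, north 10.6 cos 147° = -8.89
Leg 2 (S86°W, 23.6 nmi): east 23.6 sin 266° = -23.54, north 23.6 cos 266° = -1.65
Leg 3 (S64°W, 31.8 nmi): east 31.8 sin 244° = -28.58, north 31.8 cos 244° = -13.94
Current position: (-46.35, -24.48). Target: (23.7, 18.0). Remaining: Δeast = 70.05, Δnorth = 42.48.
Bearing = atan2(70.05, 42.48) mod 360° = 58.77°; distance = √((70.05)² + (42.48)²) = 81.923 nmi.

059°, 81.9 nmi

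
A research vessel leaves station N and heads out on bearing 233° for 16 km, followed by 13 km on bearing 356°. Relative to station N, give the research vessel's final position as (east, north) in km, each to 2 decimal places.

Leg 1 (233°, 16 km): east 16 sin 233° = -12.78, north 16 cos 233° = -9.63
Leg 2 (356°, 13 km): east 13 sin 356° = -0.91, north 13 cos 356° = 12.97
Summing: -13.69 km east, 3.34 km north → (-13.69, 3.34).

(-13.69, 3.34)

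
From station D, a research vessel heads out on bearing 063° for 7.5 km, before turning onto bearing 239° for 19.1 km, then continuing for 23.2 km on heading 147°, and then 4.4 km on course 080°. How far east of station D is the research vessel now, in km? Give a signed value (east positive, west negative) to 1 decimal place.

7.3 km

Leg 1 (063°, 7.5 km): east 7.5 sin 63° = 6.68, north 7.5 cos 63° = 3.40
Leg 2 (239°, 19.1 km): east 19.1 sin 239° = -16.37, north 19.1 cos 239° = -9.84
Leg 3 (147°, 23.2 km): east 23.2 sin 147° = 12.64, north 23.2 cos 147° = -19.46
Leg 4 (080°, 4.4 km): east 4.4 sin 80° = 4.33, north 4.4 cos 80° = 0.76
Net east component: 7.28 km.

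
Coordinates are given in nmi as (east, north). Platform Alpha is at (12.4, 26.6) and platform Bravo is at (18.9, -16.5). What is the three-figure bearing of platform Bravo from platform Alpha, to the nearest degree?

Δeast = 18.9 − 12.4 = 6.50; Δnorth = -16.5 − 26.6 = -43.10.
Bearing = atan2(Δeast, Δnorth) mod 360° = 171.42° ≈ 171°.

171°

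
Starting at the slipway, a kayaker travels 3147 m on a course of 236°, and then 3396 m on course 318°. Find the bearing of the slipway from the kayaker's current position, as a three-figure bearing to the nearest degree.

099°

Leg 1 (236°, 3147 m): east 3147 sin 236° = -2608.98, north 3147 cos 236° = -1759.78
Leg 2 (318°, 3396 m): east 3396 sin 318° = -2272.37, north 3396 cos 318° = 2523.72
Net displacement: -4881.35 east, 763.94 north. Direction back to start is (4881.35, -763.94): bearing = atan2(4881.35, -763.94) mod 360° = 98.89° ≈ 099°.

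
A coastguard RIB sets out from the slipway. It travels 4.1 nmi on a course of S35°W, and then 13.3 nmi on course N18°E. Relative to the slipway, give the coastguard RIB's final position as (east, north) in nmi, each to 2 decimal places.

Leg 1 (S35°W, 4.1 nmi): east 4.1 sin 215° = -2.35, north 4.1 cos 215° = -3.36
Leg 2 (N18°E, 13.3 nmi): east 13.3 sin 18° = 4.11, north 13.3 cos 18° = 12.65
Summing: 1.76 nmi east, 9.29 nmi north → (1.76, 9.29).

(1.76, 9.29)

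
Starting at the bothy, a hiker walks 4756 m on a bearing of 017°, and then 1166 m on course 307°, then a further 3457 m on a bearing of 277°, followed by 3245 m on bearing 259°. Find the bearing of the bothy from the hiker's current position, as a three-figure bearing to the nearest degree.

129°

Leg 1 (017°, 4756 m): east 4756 sin 17° = 1390.52, north 4756 cos 17° = 4548.19
Leg 2 (307°, 1166 m): east 1166 sin 307° = -931.21, north 1166 cos 307° = 701.72
Leg 3 (277°, 3457 m): east 3457 sin 277° = -3431.23, north 3457 cos 277° = 421.30
Leg 4 (259°, 3245 m): east 3245 sin 259° = -3185.38, north 3245 cos 259° = -619.18
Net displacement: -6157.30 east, 5052.03 north. Direction back to start is (6157.30, -5052.03): bearing = atan2(6157.30, -5052.03) mod 360° = 129.37° ≈ 129°.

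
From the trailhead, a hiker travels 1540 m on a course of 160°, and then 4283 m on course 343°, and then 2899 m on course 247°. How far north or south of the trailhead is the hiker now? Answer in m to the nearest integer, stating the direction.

Leg 1 (160°, 1540 m): east 1540 sin 160° = 526.71, north 1540 cos 160° = -1447.13
Leg 2 (343°, 4283 m): east 4283 sin 343° = -1252.23, north 4283 cos 343° = 4095.85
Leg 3 (247°, 2899 m): east 2899 sin 247° = -2668.54, north 2899 cos 247° = -1132.73
Net north component: 1516.00 m.

1516 m north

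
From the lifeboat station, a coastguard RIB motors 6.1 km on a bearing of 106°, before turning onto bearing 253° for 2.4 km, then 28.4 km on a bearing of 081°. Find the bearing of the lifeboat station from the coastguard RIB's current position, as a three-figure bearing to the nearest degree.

266°

Leg 1 (106°, 6.1 km): east 6.1 sin 106° = 5.86, north 6.1 cos 106° = -1.68
Leg 2 (253°, 2.4 km): east 2.4 sin 253° = -2.30, north 2.4 cos 253° = -0.70
Leg 3 (081°, 28.4 km): east 28.4 sin 81° = 28.05, north 28.4 cos 81° = 4.44
Net displacement: 31.62 east, 2.06 north. Direction back to start is (-31.62, -2.06): bearing = atan2(-31.62, -2.06) mod 360° = 266.27° ≈ 266°.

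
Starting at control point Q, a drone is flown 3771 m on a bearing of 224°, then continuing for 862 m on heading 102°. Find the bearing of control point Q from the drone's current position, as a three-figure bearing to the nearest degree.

Leg 1 (224°, 3771 m): east 3771 sin 224° = -2619.56, north 3771 cos 224° = -2712.63
Leg 2 (102°, 862 m): east 862 sin 102° = 843.16, north 862 cos 102° = -179.22
Net displacement: -1776.39 east, -2891.85 north. Direction back to start is (1776.39, 2891.85): bearing = atan2(1776.39, 2891.85) mod 360° = 31.56° ≈ 032°.

032°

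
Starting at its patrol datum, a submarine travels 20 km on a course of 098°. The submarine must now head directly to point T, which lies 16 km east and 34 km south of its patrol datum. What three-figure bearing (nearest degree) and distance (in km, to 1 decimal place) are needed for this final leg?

187°, 31.4 km

Leg 1 (098°, 20 km): east 20 sin 98° = 19.81, north 20 cos 98° = -2.78
Current position: (19.81, -2.78). Target: (16, -34). Remaining: Δeast = -3.81, Δnorth = -31.22.
Bearing = atan2(-3.81, -31.22) mod 360° = 186.95°; distance = √((-3.81)² + (-31.22)²) = 31.448 km.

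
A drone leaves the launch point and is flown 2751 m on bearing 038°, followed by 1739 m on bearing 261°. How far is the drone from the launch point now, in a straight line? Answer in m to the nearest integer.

1896 m

Leg 1 (038°, 2751 m): east 2751 sin 38° = 1693.68, north 2751 cos 38° = 2167.82
Leg 2 (261°, 1739 m): east 1739 sin 261° = -1717.59, north 1739 cos 261° = -272.04
Net: -23.91 east, 1895.78 north. Distance = √((-23.91)² + (1895.78)²) = 1895.929 m.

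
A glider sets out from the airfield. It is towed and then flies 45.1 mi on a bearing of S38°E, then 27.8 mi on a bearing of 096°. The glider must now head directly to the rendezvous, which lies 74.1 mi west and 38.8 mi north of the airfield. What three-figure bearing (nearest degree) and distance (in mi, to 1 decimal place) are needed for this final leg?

Leg 1 (S38°E, 45.1 mi): east 45.1 sin 142° = 27.77, north 45.1 cos 142° = -35.54
Leg 2 (096°, 27.8 mi): east 27.8 sin 96° = 27.65, north 27.8 cos 96° = -2.91
Current position: (55.41, -38.45). Target: (-74.1, 38.8). Remaining: Δeast = -129.51, Δnorth = 77.25.
Bearing = atan2(-129.51, 77.25) mod 360° = 300.81°; distance = √((-129.51)² + (77.25)²) = 150.800 mi.

301°, 150.8 mi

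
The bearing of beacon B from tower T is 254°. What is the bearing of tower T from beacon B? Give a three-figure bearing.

074°

Back-bearing = 254° − 180° = 074°.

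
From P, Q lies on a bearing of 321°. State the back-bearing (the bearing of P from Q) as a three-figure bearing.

Back-bearing = 321° − 180° = 141°.

141°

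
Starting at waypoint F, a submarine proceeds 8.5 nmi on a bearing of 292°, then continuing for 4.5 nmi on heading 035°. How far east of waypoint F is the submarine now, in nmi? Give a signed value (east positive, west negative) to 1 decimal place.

-5.3 nmi

Leg 1 (292°, 8.5 nmi): east 8.5 sin 292° = -7.88, north 8.5 cos 292° = 3.18
Leg 2 (035°, 4.5 nmi): east 4.5 sin 35° = 2.58, north 4.5 cos 35° = 3.69
Net east component: -5.30 nmi.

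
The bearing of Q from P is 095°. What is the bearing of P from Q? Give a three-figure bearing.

Back-bearing = 095° + 180° = 275°.

275°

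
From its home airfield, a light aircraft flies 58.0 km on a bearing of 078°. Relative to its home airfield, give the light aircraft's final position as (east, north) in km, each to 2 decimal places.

Leg 1 (078°, 58.0 km): east 58.0 sin 78° = 56.73, north 58.0 cos 78° = 12.06
Summing: 56.73 km east, 12.06 km north → (56.73, 12.06).

(56.73, 12.06)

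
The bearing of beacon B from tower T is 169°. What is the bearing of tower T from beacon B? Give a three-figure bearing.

Back-bearing = 169° + 180° = 349°.

349°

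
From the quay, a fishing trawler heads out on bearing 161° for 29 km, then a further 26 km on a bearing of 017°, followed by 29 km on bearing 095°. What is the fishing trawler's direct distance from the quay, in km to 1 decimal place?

Leg 1 (161°, 29 km): east 29 sin 161° = 9.44, north 29 cos 161° = -27.42
Leg 2 (017°, 26 km): east 26 sin 17° = 7.60, north 26 cos 17° = 24.86
Leg 3 (095°, 29 km): east 29 sin 95° = 28.89, north 29 cos 95° = -2.53
Net: 45.93 east, -5.08 north. Distance = √((45.93)² + (-5.08)²) = 46.213 km.

46.2 km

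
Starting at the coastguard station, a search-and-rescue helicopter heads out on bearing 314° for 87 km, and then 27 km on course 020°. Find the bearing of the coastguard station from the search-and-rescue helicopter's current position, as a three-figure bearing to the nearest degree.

Leg 1 (314°, 87 km): east 87 sin 314° = -62.58, north 87 cos 314° = 60.44
Leg 2 (020°, 27 km): east 27 sin 20° = 9.23, north 27 cos 20° = 25.37
Net displacement: -53.35 east, 85.81 north. Direction back to start is (53.35, -85.81): bearing = atan2(53.35, -85.81) mod 360° = 148.13° ≈ 148°.

148°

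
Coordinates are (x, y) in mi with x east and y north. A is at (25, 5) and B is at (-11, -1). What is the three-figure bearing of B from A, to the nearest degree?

Δeast = -11 − 25 = -36.00; Δnorth = -1 − 5 = -6.00.
Bearing = atan2(Δeast, Δnorth) mod 360° = 260.54° ≈ 261°.

261°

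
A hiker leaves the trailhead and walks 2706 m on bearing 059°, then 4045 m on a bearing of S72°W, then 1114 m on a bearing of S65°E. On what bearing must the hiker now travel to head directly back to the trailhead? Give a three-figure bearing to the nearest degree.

058°

Leg 1 (059°, 2706 m): east 2706 sin 59° = 2319.49, north 2706 cos 59° = 1393.69
Leg 2 (S72°W, 4045 m): east 4045 sin 252° = -3847.02, north 4045 cos 252° = -1249.97
Leg 3 (S65°E, 1114 m): east 1114 sin 115° = 1009.63, north 1114 cos 115° = -470.80
Net displacement: -517.90 east, -327.08 north. Direction back to start is (517.90, 327.08): bearing = atan2(517.90, 327.08) mod 360° = 57.73° ≈ 058°.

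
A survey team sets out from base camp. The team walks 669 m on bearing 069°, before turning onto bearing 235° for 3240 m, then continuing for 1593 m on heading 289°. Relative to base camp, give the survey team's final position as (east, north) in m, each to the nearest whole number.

Leg 1 (069°, 669 m): east 669 sin 69° = 624.57, north 669 cos 69° = 239.75
Leg 2 (235°, 3240 m): east 3240 sin 235° = -2654.05, north 3240 cos 235° = -1858.39
Leg 3 (289°, 1593 m): east 1593 sin 289° = -1506.21, north 1593 cos 289° = 518.63
Summing: -3535.70 m east, -1100.01 m north → (-3536, -1100).

(-3536, -1100)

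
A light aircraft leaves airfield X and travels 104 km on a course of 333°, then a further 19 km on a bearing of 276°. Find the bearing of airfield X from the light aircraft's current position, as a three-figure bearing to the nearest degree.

Leg 1 (333°, 104 km): east 104 sin 333° = -47.22, north 104 cos 333° = 92.66
Leg 2 (276°, 19 km): east 19 sin 276° = -18.90, north 19 cos 276° = 1.99
Net displacement: -66.11 east, 94.65 north. Direction back to start is (66.11, -94.65): bearing = atan2(66.11, -94.65) mod 360° = 145.07° ≈ 145°.

145°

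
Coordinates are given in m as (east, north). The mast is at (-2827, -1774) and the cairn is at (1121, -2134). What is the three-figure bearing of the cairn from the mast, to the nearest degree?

095°

Δeast = 1121 − -2827 = 3948.00; Δnorth = -2134 − -1774 = -360.00.
Bearing = atan2(Δeast, Δnorth) mod 360° = 95.21° ≈ 095°.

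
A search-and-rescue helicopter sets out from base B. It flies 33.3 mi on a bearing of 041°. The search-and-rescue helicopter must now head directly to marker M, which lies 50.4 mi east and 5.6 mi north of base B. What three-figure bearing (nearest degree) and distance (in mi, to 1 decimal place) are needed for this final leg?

Leg 1 (041°, 33.3 mi): east 33.3 sin 41° = 21.85, north 33.3 cos 41° = 25.13
Current position: (21.85, 25.13). Target: (50.4, 5.6). Remaining: Δeast = 28.55, Δnorth = -19.53.
Bearing = atan2(28.55, -19.53) mod 360° = 124.37°; distance = √((28.55)² + (-19.53)²) = 34.595 mi.

124°, 34.6 mi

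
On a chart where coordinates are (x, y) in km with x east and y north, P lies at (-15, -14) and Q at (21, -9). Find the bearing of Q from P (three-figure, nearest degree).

082°

Δeast = 21 − -15 = 36.00; Δnorth = -9 − -14 = 5.00.
Bearing = atan2(Δeast, Δnorth) mod 360° = 82.09° ≈ 082°.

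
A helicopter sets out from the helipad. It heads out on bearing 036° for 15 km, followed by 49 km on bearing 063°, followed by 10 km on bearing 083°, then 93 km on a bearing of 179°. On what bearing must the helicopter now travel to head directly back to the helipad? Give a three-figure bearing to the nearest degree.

Leg 1 (036°, 15 km): east 15 sin 36° = 8.82, north 15 cos 36° = 12.14
Leg 2 (063°, 49 km): east 49 sin 63° = 43.66, north 49 cos 63° = 22.25
Leg 3 (083°, 10 km): east 10 sin 83° = 9.93, north 10 cos 83° = 1.22
Leg 4 (179°, 93 km): east 93 sin 179° = 1.62, north 93 cos 179° = -92.99
Net displacement: 64.02 east, -57.39 north. Direction back to start is (-64.02, 57.39): bearing = atan2(-64.02, 57.39) mod 360° = 311.87° ≈ 312°.

312°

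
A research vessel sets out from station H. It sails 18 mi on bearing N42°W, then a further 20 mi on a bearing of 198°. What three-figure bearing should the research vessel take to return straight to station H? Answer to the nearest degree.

Leg 1 (N42°W, 18 mi): east 18 sin 318° = -12.04, north 18 cos 318° = 13.38
Leg 2 (198°, 20 mi): east 20 sin 198° = -6.18, north 20 cos 198° = -19.02
Net displacement: -18.22 east, -5.64 north. Direction back to start is (18.22, 5.64): bearing = atan2(18.22, 5.64) mod 360° = 72.79° ≈ 073°.

073°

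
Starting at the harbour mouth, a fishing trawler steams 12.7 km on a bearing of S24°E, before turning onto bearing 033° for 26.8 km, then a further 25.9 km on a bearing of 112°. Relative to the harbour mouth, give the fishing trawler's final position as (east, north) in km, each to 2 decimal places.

Leg 1 (S24°E, 12.7 km): east 12.7 sin 156° = 5.17, north 12.7 cos 156° = -11.60
Leg 2 (033°, 26.8 km): east 26.8 sin 33° = 14.60, north 26.8 cos 33° = 22.48
Leg 3 (112°, 25.9 km): east 25.9 sin 112° = 24.01, north 25.9 cos 112° = -9.70
Summing: 43.78 km east, 1.17 km north → (43.78, 1.17).

(43.78, 1.17)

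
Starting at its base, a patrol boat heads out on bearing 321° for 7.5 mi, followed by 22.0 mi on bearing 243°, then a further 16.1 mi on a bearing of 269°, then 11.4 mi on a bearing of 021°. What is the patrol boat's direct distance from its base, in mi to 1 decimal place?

Leg 1 (321°, 7.5 mi): east 7.5 sin 321° = -4.72, north 7.5 cos 321° = 5.83
Leg 2 (243°, 22.0 mi): east 22.0 sin 243° = -19.60, north 22.0 cos 243° = -9.99
Leg 3 (269°, 16.1 mi): east 16.1 sin 269° = -16.10, north 16.1 cos 269° = -0.28
Leg 4 (021°, 11.4 mi): east 11.4 sin 21° = 4.09, north 11.4 cos 21° = 10.64
Net: -36.33 east, 6.20 north. Distance = √((-36.33)² + (6.20)²) = 36.860 mi.

36.9 mi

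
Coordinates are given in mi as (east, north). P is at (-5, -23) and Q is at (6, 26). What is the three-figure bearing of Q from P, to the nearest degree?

Δeast = 6 − -5 = 11.00; Δnorth = 26 − -23 = 49.00.
Bearing = atan2(Δeast, Δnorth) mod 360° = 12.65° ≈ 013°.

013°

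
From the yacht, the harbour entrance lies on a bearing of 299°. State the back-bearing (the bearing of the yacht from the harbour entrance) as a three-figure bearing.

Back-bearing = 299° − 180° = 119°.

119°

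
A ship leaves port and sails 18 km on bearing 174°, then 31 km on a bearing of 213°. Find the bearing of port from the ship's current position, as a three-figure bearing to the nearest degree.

019°

Leg 1 (174°, 18 km): east 18 sin 174° = 1.88, north 18 cos 174° = -17.90
Leg 2 (213°, 31 km): east 31 sin 213° = -16.88, north 31 cos 213° = -26.00
Net displacement: -15.00 east, -43.90 north. Direction back to start is (15.00, 43.90): bearing = atan2(15.00, 43.90) mod 360° = 18.87° ≈ 019°.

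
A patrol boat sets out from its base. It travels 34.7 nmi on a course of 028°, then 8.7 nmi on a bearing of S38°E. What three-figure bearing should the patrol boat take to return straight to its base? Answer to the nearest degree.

Leg 1 (028°, 34.7 nmi): east 34.7 sin 28° = 16.29, north 34.7 cos 28° = 30.64
Leg 2 (S38°E, 8.7 nmi): east 8.7 sin 142° = 5.36, north 8.7 cos 142° = -6.86
Net displacement: 21.65 east, 23.78 north. Direction back to start is (-21.65, -23.78): bearing = atan2(-21.65, -23.78) mod 360° = 222.31° ≈ 222°.

222°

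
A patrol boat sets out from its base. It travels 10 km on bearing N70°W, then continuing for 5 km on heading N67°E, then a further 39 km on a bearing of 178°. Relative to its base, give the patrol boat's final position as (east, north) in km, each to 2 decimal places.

Leg 1 (N70°W, 10 km): east 10 sin 290° = -9.40, north 10 cos 290° = 3.42
Leg 2 (N67°E, 5 km): east 5 sin 67° = 4.60, north 5 cos 67° = 1.95
Leg 3 (178°, 39 km): east 39 sin 178° = 1.36, north 39 cos 178° = -38.98
Summing: -3.43 km east, -33.60 km north → (-3.43, -33.60).

(-3.43, -33.60)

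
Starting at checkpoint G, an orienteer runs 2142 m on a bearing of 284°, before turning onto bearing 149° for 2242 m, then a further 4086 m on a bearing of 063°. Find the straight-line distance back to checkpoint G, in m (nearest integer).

Leg 1 (284°, 2142 m): east 2142 sin 284° = -2078.37, north 2142 cos 284° = 518.20
Leg 2 (149°, 2242 m): east 2242 sin 149° = 1154.72, north 2242 cos 149° = -1921.77
Leg 3 (063°, 4086 m): east 4086 sin 63° = 3640.65, north 4086 cos 63° = 1855.01
Net: 2716.99 east, 451.43 north. Distance = √((2716.99)² + (451.43)²) = 2754.242 m.

2754 m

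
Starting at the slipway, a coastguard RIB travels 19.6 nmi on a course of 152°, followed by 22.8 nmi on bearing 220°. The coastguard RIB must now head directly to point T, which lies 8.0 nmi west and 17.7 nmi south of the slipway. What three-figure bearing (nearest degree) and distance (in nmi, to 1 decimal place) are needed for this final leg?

352°, 17.3 nmi

Leg 1 (152°, 19.6 nmi): east 19.6 sin 152° = 9.20, north 19.6 cos 152° = -17.31
Leg 2 (220°, 22.8 nmi): east 22.8 sin 220° = -14.66, north 22.8 cos 220° = -17.47
Current position: (-5.45, -34.77). Target: (-8.0, -17.7). Remaining: Δeast = -2.55, Δnorth = 17.07.
Bearing = atan2(-2.55, 17.07) mod 360° = 351.52°; distance = √((-2.55)² + (17.07)²) = 17.260 nmi.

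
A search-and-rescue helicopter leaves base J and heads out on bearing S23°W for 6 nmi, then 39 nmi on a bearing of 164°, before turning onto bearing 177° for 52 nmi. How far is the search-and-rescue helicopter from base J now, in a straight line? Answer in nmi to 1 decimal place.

Leg 1 (S23°W, 6 nmi): east 6 sin 203° = -2.34, north 6 cos 203° = -5.52
Leg 2 (164°, 39 nmi): east 39 sin 164° = 10.75, north 39 cos 164° = -37.49
Leg 3 (177°, 52 nmi): east 52 sin 177° = 2.72, north 52 cos 177° = -51.93
Net: 11.13 east, -94.94 north. Distance = √((11.13)² + (-94.94)²) = 95.591 nmi.

95.6 nmi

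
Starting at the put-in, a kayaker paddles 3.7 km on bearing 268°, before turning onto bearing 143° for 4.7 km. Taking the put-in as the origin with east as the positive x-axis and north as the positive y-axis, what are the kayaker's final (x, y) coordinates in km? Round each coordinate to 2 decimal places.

Leg 1 (268°, 3.7 km): east 3.7 sin 268° = -3.70, north 3.7 cos 268° = -0.13
Leg 2 (143°, 4.7 km): east 4.7 sin 143° = 2.83, north 4.7 cos 143° = -3.75
Summing: -0.87 km east, -3.88 km north → (-0.87, -3.88).

(-0.87, -3.88)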